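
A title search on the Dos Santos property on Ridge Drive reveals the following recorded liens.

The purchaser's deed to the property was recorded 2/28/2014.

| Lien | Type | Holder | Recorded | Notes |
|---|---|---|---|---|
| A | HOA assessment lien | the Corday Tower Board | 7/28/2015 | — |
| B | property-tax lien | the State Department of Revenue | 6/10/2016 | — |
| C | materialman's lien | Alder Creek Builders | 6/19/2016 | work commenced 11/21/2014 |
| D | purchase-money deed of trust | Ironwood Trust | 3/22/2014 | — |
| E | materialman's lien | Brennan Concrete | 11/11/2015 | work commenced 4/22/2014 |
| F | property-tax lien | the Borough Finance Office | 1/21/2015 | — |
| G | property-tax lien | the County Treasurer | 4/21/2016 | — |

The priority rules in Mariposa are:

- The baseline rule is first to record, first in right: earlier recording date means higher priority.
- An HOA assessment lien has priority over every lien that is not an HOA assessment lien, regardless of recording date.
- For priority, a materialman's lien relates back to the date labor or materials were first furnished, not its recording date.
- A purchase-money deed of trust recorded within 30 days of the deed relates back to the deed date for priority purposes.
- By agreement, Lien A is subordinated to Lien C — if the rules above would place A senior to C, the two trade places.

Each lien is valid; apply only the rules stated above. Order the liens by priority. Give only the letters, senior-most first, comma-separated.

C, D, E, A, F, G, B

Effective dates after the stated exceptions: C relates back to 11/21/2014 (work commenced); D relates back to the deed date 2/28/2014; E's effective date is 4/22/2014, when work began.
A is an HOA assessment lien, so it outranks all other liens regardless of date.
Ordering the rest by effective date: D (2/28/2014), E (4/22/2014), C (11/21/2014), F (1/21/2015), G (4/21/2016), B (6/10/2016).
A is senior to C before the subordination, so the two trade places.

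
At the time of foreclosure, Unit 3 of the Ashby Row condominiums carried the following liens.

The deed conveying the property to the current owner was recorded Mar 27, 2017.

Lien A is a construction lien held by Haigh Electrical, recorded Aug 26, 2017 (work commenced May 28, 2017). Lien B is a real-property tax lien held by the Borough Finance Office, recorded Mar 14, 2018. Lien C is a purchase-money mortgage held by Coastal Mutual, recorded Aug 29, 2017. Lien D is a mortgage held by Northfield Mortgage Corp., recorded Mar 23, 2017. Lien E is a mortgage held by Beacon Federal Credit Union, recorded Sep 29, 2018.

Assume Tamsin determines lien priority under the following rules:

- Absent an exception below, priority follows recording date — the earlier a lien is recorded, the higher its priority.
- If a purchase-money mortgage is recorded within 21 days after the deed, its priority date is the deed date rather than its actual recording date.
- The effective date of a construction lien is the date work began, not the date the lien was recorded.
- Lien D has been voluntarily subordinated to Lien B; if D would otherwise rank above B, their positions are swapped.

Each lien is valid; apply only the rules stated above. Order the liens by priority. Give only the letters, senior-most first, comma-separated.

B, A, C, D, E

Effective dates: A's effective date is May 28, 2017, when work began; C was recorded 155 days after the deed — beyond 21 days — so no relation-back applies.
By effective date, earliest first: D (Mar 23, 2017), A (May 28, 2017), C (Aug 29, 2017), B (Mar 14, 2018), E (Sep 29, 2018).
D is senior to B before the subordination, so the two trade places.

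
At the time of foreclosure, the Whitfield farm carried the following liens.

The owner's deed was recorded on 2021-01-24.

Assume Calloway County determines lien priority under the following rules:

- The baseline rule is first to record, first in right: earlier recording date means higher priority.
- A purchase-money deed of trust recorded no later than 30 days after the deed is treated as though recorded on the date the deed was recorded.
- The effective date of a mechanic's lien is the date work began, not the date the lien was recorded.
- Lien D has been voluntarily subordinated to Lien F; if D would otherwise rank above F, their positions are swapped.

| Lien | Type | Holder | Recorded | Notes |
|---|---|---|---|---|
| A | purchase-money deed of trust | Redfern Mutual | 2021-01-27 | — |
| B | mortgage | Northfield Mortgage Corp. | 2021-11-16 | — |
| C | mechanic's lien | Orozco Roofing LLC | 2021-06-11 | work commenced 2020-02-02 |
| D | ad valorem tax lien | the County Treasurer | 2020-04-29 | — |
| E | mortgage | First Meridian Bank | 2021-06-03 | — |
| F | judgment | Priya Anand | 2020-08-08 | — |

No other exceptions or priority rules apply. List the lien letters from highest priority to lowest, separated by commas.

C, F, D, A, E, B

First, effective dates: A's effective date is the deed date, 2021-01-24; C is treated as recorded 2020-02-02, the work-commencement date.
Sorted by effective date: C (2020-02-02), D (2020-04-29), F (2020-08-08), A (2021-01-24), E (2021-06-03), B (2021-11-16).
D is senior to F before the subordination, so the two trade places.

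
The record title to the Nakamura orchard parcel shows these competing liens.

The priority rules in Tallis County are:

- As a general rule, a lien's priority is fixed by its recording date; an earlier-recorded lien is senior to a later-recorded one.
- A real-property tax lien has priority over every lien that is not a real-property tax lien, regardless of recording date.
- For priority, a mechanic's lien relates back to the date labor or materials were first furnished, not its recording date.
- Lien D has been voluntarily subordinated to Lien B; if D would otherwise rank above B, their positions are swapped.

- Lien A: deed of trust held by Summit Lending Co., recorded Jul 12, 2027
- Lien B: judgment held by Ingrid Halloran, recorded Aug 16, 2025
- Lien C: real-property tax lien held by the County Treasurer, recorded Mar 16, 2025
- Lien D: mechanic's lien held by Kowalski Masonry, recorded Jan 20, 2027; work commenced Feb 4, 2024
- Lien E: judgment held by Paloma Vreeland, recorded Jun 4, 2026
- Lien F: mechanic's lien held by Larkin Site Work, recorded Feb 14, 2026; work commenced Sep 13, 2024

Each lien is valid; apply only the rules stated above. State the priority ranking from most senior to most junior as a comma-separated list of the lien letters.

Adjusting effective dates: D's effective date is Feb 4, 2024, when work began; F's effective date is Sep 13, 2024, when work began.
C is a real-property tax lien, so it outranks all other liens regardless of date.
Remaining liens by effective date: D (Feb 4, 2024), F (Sep 13, 2024), B (Aug 16, 2025), E (Jun 4, 2026), A (Jul 12, 2027).
D would otherwise be senior to B, so under the subordination agreement D and B exchange positions.

C, B, F, D, E, A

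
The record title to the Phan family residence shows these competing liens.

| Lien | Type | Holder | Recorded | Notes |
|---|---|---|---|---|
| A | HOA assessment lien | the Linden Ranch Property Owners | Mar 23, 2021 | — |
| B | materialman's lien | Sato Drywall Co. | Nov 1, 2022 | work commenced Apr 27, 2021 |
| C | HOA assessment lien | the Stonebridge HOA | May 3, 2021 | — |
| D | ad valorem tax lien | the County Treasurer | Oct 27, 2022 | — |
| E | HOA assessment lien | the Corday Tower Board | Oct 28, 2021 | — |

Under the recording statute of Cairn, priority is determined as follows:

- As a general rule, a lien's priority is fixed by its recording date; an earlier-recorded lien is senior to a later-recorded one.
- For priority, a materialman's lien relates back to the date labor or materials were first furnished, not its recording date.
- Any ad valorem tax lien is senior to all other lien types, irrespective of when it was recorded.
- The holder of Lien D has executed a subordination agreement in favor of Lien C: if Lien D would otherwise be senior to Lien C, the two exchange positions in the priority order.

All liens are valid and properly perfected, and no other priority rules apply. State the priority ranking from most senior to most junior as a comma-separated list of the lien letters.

C, A, B, D, E

Effective dates after the stated exceptions: B's effective date is Apr 27, 2021, when work began.
D is an ad valorem tax lien, so it outranks all other liens regardless of date.
Remaining liens by effective date: A (Mar 23, 2021), B (Apr 27, 2021), C (May 3, 2021), E (Oct 28, 2021).
D is senior to C before the subordination, so the two trade places.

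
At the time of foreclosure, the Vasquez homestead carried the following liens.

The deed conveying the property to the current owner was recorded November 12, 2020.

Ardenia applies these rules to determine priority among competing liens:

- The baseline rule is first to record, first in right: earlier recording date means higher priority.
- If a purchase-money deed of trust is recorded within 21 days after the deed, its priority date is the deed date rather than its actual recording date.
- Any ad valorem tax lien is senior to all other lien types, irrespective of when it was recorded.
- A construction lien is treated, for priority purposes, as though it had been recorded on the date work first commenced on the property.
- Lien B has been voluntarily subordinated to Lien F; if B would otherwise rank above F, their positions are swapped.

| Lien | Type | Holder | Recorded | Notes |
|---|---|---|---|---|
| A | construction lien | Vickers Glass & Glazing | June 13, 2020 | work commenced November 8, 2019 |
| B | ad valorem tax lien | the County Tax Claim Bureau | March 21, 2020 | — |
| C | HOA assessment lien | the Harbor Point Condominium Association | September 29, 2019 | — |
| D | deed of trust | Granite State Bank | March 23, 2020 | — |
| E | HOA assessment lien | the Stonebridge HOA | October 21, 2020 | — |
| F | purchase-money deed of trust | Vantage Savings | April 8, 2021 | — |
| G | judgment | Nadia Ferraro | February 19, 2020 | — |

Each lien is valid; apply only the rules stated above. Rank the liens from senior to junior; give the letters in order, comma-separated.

Adjusting effective dates: A relates back to November 8, 2019 (work commenced); F was recorded 147 days after the deed, outside the 21-day window, so it keeps its recording date.
As an ad valorem tax lien, B is senior to every other lien.
Ordering the rest by effective date: C (September 29, 2019), A (November 8, 2019), G (February 19, 2020), D (March 23, 2020), E (October 21, 2020), F (April 8, 2021).
The subordination applies — B was senior to F — so B and F swap.

F, C, A, G, D, E, B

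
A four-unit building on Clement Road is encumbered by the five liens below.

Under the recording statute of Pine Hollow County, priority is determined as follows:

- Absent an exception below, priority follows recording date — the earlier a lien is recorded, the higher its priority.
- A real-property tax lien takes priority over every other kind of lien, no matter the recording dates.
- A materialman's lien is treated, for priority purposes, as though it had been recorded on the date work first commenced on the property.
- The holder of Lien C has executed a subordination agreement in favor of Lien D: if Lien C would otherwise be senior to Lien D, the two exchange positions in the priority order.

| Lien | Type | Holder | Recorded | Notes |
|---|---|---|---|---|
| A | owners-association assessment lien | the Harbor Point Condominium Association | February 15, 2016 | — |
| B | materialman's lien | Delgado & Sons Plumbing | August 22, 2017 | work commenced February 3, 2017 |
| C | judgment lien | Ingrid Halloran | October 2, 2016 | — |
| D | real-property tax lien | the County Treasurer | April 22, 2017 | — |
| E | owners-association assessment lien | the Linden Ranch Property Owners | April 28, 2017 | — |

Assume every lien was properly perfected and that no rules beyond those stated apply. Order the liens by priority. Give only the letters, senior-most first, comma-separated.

D, A, C, B, E

Adjusting effective dates: B's effective date is February 3, 2017, when work began.
As a real-property tax lien, D is senior to every other lien.
Among the remaining liens, by effective date: A (February 15, 2016), C (October 2, 2016), B (February 3, 2017), E (April 28, 2017).
C already ranks below D; the subordination has no effect.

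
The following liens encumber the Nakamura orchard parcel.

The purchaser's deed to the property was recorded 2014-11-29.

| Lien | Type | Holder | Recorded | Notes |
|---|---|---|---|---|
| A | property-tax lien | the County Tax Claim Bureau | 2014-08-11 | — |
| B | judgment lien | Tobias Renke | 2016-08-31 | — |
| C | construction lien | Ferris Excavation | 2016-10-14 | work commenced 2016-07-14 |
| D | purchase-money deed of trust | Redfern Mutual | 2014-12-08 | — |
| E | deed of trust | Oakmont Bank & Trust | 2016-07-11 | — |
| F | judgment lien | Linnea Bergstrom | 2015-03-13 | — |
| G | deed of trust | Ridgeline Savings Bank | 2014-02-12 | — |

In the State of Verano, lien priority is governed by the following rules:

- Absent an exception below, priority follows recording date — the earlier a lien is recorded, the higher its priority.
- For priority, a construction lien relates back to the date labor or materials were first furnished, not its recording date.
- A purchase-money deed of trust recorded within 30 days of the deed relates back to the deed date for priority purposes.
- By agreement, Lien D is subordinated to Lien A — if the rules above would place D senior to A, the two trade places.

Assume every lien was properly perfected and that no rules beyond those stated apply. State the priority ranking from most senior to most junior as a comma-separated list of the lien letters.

G, A, D, F, E, C, B

Adjusting effective dates: C's effective date is 2016-07-14, when work began; D's effective date is the deed date, 2014-11-29.
By effective date: G (2014-02-12), A (2014-08-11), D (2014-11-29), F (2015-03-13), E (2016-07-11), C (2016-07-14), B (2016-08-31).
D already ranks below A; the subordination has no effect.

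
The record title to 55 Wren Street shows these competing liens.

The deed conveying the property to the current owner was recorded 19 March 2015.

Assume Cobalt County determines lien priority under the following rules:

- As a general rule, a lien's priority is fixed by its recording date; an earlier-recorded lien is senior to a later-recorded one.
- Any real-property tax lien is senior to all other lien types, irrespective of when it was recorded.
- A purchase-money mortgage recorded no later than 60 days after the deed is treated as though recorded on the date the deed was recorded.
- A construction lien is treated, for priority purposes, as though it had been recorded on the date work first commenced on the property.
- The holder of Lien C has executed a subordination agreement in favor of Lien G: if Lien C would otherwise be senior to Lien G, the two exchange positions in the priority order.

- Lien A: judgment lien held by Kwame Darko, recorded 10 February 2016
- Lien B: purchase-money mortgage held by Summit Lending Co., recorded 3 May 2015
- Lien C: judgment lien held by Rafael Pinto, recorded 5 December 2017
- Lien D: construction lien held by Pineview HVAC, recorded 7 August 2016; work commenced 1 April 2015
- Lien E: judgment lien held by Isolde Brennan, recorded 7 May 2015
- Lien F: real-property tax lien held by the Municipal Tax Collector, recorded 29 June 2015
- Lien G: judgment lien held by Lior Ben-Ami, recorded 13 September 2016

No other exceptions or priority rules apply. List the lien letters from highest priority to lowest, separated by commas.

Adjusting effective dates: B's effective date is the deed date, 19 March 2015; D is treated as recorded 1 April 2015, the work-commencement date.
As a real-property tax lien, F is senior to every other lien.
The other liens, earliest effective date first: B (19 March 2015), D (1 April 2015), E (7 May 2015), A (10 February 2016), G (13 September 2016), C (5 December 2017).
C already ranks below G; the subordination has no effect.

F, B, D, E, A, G, C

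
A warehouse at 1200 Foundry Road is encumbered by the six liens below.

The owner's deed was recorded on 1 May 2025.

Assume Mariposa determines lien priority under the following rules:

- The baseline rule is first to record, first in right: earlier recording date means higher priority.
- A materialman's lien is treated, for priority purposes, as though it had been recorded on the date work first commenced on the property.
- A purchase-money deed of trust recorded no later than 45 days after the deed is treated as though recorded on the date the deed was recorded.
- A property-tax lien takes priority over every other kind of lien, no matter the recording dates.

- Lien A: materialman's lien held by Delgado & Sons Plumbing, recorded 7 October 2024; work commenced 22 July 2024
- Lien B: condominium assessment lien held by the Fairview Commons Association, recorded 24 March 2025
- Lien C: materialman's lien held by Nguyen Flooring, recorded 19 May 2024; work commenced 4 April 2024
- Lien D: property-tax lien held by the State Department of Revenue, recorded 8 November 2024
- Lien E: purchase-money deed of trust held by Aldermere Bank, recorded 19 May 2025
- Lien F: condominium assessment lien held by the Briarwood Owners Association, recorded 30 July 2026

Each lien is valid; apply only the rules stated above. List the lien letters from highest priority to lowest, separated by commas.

Adjusting effective dates: A's effective date is 22 July 2024, when work began; C's effective date is 4 April 2024, when work began; E was recorded within the 45-day window, so its effective date is the deed date 1 May 2025.
D is a property-tax lien, so it outranks all other liens regardless of date.
Ordering the rest by effective date: C (4 April 2024), A (22 July 2024), B (24 March 2025), E (1 May 2025), F (30 July 2026).

D, C, A, B, E, F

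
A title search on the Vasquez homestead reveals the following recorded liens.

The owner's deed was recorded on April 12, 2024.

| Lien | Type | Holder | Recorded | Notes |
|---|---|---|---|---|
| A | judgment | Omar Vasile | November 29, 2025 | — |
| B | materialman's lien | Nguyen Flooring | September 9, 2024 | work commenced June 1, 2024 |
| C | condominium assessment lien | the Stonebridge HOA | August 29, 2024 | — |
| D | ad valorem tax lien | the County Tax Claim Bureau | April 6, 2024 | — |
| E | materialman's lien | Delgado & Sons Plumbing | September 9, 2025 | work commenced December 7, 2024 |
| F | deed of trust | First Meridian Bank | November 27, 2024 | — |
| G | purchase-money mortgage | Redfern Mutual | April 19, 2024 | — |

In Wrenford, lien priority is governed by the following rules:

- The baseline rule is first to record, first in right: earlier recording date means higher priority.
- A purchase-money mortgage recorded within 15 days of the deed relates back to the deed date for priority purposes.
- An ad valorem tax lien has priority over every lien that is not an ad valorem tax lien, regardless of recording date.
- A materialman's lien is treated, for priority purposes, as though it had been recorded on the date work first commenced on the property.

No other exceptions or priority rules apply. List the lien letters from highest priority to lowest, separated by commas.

First, effective dates: B relates back to June 1, 2024 (work commenced); E is treated as recorded December 7, 2024, the work-commencement date; G relates back to the deed date April 12, 2024.
D is an ad valorem tax lien, so it outranks all other liens regardless of date.
Among the remaining liens, by effective date: G (April 12, 2024), B (June 1, 2024), C (August 29, 2024), F (November 27, 2024), E (December 7, 2024), A (November 29, 2025).

D, G, B, C, F, E, A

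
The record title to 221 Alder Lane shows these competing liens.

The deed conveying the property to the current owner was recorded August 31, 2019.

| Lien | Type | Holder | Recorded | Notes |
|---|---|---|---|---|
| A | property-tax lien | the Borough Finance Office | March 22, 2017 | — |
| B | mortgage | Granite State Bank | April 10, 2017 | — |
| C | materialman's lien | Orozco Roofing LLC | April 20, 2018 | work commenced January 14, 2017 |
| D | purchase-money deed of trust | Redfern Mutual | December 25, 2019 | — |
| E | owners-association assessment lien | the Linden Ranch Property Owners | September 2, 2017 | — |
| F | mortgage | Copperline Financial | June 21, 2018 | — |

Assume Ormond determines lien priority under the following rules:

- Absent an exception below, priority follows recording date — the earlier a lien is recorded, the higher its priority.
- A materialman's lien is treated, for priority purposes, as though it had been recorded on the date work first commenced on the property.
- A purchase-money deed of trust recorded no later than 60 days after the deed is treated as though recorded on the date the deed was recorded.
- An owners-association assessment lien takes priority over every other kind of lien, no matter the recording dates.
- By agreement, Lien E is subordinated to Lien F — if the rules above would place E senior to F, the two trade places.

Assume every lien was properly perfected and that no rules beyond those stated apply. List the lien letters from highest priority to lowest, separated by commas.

F, C, A, B, E, D

Effective dates after the stated exceptions: C's effective date is January 14, 2017, when work began; D was recorded 116 days after the deed, outside the 60-day window, so it keeps its recording date.
As an owners-association assessment lien, E is senior to every other lien.
Ordering the rest by effective date: C (January 14, 2017), A (March 22, 2017), B (April 10, 2017), F (June 21, 2018), D (December 25, 2019).
E would otherwise be senior to F, so under the subordination agreement E and F exchange positions.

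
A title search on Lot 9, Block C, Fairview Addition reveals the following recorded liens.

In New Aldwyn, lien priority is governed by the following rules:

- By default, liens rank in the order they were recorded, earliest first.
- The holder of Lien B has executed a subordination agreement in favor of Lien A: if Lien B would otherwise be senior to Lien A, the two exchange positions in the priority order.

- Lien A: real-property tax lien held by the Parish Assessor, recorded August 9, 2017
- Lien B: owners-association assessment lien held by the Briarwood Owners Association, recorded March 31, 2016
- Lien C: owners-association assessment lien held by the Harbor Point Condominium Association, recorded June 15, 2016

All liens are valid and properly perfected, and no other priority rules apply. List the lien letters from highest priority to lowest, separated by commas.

A, C, B

Sorted by effective date: B (March 31, 2016), C (June 15, 2016), A (August 9, 2017).
Because B would otherwise rank above A, the subordination swaps them.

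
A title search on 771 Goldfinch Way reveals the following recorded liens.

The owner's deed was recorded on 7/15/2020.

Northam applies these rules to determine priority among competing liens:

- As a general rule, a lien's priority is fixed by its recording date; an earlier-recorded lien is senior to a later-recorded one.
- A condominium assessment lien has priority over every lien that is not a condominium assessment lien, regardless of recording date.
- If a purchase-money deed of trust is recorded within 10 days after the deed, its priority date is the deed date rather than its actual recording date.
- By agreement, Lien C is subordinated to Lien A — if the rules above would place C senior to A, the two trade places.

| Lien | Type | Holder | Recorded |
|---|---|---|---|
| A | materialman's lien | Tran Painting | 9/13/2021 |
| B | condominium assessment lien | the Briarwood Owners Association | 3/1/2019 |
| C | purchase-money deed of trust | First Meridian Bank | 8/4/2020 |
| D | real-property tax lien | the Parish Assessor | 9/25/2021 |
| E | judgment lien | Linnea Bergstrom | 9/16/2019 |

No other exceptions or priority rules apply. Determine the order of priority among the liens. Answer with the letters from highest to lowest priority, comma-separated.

Effective dates after the stated exceptions: C was recorded 20 days after the deed, outside the 10-day window, so it keeps its recording date.
B is a condominium assessment lien, so it outranks all other liens regardless of date.
Among the remaining liens, by effective date: E (9/16/2019), C (8/4/2020), A (9/13/2021), D (9/25/2021).
C would otherwise be senior to A, so under the subordination agreement C and A exchange positions.

B, E, A, C, D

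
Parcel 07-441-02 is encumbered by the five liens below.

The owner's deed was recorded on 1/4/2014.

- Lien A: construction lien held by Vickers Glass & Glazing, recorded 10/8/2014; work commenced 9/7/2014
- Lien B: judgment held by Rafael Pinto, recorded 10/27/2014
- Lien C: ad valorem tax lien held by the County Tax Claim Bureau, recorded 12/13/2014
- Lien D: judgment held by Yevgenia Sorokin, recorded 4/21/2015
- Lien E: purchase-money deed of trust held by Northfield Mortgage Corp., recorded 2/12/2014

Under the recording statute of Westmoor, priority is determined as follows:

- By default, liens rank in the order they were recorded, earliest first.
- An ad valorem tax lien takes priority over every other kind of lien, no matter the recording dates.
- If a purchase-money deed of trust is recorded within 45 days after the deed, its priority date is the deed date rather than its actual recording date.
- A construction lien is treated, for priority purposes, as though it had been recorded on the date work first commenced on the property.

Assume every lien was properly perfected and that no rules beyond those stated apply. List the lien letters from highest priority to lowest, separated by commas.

First, effective dates: A's effective date is 9/7/2014, when work began; E was recorded within the 45-day window, so its effective date is the deed date 1/4/2014.
C is an ad valorem tax lien, so it outranks all other liens regardless of date.
Remaining liens by effective date: E (1/4/2014), A (9/7/2014), B (10/27/2014), D (4/21/2015).

C, E, A, B, D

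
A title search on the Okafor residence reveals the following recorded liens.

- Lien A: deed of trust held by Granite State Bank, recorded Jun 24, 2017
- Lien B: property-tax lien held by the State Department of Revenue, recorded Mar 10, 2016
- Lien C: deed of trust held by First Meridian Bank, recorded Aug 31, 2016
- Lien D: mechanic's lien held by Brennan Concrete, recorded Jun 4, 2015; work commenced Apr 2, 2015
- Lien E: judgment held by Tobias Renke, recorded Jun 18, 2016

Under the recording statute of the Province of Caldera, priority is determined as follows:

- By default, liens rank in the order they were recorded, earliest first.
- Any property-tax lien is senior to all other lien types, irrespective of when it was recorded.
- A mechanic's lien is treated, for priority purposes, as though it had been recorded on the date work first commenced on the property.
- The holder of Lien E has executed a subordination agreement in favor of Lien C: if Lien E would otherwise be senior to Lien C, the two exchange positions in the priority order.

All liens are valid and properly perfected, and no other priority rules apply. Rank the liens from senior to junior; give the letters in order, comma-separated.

First, effective dates: D's effective date is Apr 2, 2015, when work began.
As a property-tax lien, B is senior to every other lien.
The other liens, earliest effective date first: D (Apr 2, 2015), E (Jun 18, 2016), C (Aug 31, 2016), A (Jun 24, 2017).
The subordination applies — E was senior to C — so E and C swap.

B, D, C, E, A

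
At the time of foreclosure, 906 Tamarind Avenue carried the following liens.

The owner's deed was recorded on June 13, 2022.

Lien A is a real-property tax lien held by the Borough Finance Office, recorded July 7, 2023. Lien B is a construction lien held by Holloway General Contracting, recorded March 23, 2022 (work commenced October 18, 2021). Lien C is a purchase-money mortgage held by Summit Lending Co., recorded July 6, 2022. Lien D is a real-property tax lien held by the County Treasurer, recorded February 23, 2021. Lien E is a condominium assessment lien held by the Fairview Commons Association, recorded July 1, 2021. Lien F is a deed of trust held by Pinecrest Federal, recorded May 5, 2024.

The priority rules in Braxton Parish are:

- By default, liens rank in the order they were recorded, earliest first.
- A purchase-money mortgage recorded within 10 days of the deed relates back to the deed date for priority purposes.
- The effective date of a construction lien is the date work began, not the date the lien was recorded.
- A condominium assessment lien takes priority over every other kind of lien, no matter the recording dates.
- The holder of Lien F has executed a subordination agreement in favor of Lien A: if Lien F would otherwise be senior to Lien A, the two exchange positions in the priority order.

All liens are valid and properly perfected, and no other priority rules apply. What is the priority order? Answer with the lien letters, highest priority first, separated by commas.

First, effective dates: B relates back to October 18, 2021 (work commenced); C was recorded 23 days after the deed — beyond 10 days — so no relation-back applies.
E is a condominium assessment lien and takes priority over every other lien.
The other liens, earliest effective date first: D (February 23, 2021), B (October 18, 2021), C (July 6, 2022), A (July 7, 2023), F (May 5, 2024).
Since F is not senior to A, the subordination leaves the order unchanged.

E, D, B, C, A, F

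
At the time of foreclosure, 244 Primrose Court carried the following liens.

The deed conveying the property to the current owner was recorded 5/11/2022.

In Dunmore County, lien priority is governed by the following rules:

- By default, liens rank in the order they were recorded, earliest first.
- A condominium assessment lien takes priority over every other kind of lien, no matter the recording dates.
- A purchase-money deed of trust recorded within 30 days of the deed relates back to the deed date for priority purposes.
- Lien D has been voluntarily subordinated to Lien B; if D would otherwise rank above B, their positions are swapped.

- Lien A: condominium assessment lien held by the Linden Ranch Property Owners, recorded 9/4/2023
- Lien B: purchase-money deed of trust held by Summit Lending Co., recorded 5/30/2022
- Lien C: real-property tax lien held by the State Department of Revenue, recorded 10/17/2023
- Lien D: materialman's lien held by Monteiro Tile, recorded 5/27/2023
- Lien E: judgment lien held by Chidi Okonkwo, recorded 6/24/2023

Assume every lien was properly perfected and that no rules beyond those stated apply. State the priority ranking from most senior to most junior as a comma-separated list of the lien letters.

First, effective dates: B relates back to the deed date 5/11/2022.
A is a condominium assessment lien, so it outranks all other liens regardless of date.
Among the remaining liens, by effective date: B (5/11/2022), D (5/27/2023), E (6/24/2023), C (10/17/2023).
Since D is not senior to B, the subordination leaves the order unchanged.

A, B, D, E, C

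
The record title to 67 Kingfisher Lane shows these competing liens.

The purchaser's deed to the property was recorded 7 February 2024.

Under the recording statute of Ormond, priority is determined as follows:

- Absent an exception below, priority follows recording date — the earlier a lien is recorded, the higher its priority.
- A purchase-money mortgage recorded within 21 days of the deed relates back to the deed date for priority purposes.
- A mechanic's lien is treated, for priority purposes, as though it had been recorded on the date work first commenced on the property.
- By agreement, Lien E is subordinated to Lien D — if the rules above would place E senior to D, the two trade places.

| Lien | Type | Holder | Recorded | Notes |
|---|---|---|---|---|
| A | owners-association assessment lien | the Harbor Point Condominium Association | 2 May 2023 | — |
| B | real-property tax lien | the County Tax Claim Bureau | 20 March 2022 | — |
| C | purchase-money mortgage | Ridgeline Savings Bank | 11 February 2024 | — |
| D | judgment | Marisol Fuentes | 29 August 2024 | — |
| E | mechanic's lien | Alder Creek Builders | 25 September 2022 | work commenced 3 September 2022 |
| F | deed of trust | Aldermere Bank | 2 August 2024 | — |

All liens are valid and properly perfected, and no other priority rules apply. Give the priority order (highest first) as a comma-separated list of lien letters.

Adjusting effective dates: C relates back to the deed date 7 February 2024; E's effective date is 3 September 2022, when work began.
Ordering by effective date: B (20 March 2022), E (3 September 2022), A (2 May 2023), C (7 February 2024), F (2 August 2024), D (29 August 2024).
E is senior to D before the subordination, so the two trade places.

B, D, A, C, F, E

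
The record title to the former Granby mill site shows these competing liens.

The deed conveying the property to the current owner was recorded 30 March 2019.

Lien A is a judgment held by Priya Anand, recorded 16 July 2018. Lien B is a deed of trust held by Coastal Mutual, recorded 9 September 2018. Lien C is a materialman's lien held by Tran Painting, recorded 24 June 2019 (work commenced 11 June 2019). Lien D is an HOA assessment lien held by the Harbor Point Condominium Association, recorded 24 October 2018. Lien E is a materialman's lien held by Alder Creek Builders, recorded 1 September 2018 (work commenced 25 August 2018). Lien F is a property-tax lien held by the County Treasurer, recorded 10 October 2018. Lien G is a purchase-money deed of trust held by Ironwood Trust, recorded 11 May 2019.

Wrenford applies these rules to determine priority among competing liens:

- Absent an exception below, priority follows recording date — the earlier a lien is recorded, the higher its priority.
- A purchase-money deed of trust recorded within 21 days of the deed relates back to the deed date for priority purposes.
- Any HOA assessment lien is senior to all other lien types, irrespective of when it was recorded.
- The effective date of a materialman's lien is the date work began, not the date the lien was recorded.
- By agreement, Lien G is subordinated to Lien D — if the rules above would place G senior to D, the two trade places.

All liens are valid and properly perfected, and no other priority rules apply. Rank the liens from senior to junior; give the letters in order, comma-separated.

First, effective dates: C relates back to 11 June 2019 (work commenced); E's effective date is 25 August 2018, when work began; G was recorded 42 days after the deed, outside the 21-day window, so it keeps its recording date.
D is an HOA assessment lien, so it outranks all other liens regardless of date.
Remaining liens by effective date: A (16 July 2018), E (25 August 2018), B (9 September 2018), F (10 October 2018), G (11 May 2019), C (11 June 2019).
G already ranks below D; the subordination has no effect.

D, A, E, B, F, G, C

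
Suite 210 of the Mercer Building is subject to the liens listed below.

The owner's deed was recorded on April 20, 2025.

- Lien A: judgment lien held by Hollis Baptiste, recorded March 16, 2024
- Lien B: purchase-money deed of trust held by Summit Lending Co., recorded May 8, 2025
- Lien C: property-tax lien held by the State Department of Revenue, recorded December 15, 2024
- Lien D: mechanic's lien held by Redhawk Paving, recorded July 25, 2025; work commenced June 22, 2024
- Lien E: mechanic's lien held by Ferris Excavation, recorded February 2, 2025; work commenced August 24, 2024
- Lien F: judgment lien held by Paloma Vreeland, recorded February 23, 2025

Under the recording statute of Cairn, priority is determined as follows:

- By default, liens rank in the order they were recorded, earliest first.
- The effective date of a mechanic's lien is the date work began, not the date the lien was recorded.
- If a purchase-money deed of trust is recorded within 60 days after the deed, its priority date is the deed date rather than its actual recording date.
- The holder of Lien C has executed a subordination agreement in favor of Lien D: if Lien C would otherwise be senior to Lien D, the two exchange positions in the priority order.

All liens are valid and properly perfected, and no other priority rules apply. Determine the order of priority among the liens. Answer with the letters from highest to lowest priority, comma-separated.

Adjusting effective dates: B was recorded within the 60-day window, so its effective date is the deed date April 20, 2025; D's effective date is June 22, 2024, when work began; E's effective date is August 24, 2024, when work began.
Sorted by effective date: A (March 16, 2024), D (June 22, 2024), E (August 24, 2024), C (December 15, 2024), F (February 23, 2025), B (April 20, 2025).
C already ranks below D; the subordination has no effect.

A, D, E, C, F, B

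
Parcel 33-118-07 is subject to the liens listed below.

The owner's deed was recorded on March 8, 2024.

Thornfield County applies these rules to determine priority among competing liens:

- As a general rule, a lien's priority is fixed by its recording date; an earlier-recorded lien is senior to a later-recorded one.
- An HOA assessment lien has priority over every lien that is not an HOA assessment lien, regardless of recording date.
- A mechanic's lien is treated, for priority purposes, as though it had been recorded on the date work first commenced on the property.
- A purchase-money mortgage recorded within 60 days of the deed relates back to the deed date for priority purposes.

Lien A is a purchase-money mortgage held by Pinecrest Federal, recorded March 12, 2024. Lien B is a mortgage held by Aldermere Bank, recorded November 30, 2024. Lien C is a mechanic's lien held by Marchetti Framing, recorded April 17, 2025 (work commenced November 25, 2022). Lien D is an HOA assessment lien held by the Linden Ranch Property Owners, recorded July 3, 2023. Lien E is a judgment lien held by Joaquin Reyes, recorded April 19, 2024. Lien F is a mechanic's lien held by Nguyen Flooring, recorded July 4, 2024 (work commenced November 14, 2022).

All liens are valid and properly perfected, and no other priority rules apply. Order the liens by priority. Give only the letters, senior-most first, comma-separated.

Effective dates: A was recorded within the 60-day window, so its effective date is the deed date March 8, 2024; C's effective date is November 25, 2022, when work began; F's effective date is November 14, 2022, when work began.
As an HOA assessment lien, D is senior to every other lien.
The other liens, earliest effective date first: F (November 14, 2022), C (November 25, 2022), A (March 8, 2024), E (April 19, 2024), B (November 30, 2024).

D, F, C, A, E, B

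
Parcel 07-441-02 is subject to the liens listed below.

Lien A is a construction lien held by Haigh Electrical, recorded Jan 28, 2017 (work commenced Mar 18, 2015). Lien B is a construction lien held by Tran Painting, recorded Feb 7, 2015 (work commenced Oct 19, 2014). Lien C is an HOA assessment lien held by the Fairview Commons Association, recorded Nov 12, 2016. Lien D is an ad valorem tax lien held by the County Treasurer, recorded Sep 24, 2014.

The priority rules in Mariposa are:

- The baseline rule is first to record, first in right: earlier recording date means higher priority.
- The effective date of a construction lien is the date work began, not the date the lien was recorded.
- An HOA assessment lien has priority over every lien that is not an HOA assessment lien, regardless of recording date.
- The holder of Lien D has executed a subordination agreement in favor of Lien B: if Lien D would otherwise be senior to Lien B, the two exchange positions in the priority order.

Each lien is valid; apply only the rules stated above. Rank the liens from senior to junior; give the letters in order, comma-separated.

Effective dates after the stated exceptions: A is treated as recorded Mar 18, 2015, the work-commencement date; B relates back to Oct 19, 2014 (work commenced).
As an HOA assessment lien, C is senior to every other lien.
The other liens, earliest effective date first: D (Sep 24, 2014), B (Oct 19, 2014), A (Mar 18, 2015).
The subordination applies — D was senior to B — so D and B swap.

C, B, D, A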